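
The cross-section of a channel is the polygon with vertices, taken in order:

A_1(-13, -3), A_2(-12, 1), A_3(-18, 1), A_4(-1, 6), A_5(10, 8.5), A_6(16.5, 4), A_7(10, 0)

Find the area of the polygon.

Σ = (-49) + (6) + (-107) + (-68.5) + (-100.25) + (-40) + (-30) = -388.75
Area = |Σ|/2 = 194.375.

194.375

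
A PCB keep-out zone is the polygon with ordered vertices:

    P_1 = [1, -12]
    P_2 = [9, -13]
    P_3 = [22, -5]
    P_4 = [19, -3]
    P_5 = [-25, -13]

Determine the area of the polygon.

178

Σ = (95) + (241) + (29) + (-322) + (313) = 356
Area = |Σ|/2 = 178.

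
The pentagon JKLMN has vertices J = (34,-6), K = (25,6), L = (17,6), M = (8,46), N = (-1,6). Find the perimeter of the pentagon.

142

|JK| = √((-9)² + (12)²) = √225 = 15
|KL| = √((-8)² + (0)²) = √64 = 8
|LM| = √((-9)² + (40)²) = √1681 = 41
|MN| = √((-9)² + (-40)²) = √1681 = 41
|NJ| = √((35)² + (-12)²) = √1369 = 37
Perimeter = 15 + 8 + 41 + 41 + 37 = 142.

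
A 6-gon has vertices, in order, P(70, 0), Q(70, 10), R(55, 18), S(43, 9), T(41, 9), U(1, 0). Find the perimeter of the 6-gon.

154

|PQ| = √((0)² + (10)²) = √100 = 10
|QR| = √((-15)² + (8)²) = √289 = 17
|RS| = √((-12)² + (-9)²) = √225 = 15
|ST| = √((-2)² + (0)²) = √4 = 2
|TU| = √((-40)² + (-9)²) = √1681 = 41
|UP| = √((69)² + (0)²) = √4761 = 69
Perimeter = 10 + 17 + 15 + 2 + 41 + 69 = 154.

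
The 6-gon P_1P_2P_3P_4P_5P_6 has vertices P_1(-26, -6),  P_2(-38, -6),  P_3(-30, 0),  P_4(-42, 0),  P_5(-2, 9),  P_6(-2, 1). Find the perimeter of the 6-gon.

108

|P_1P_2| = √((-12)² + (0)²) = √144 = 12
|P_2P_3| = √((8)² + (6)²) = √100 = 10
|P_3P_4| = √((-12)² + (0)²) = √144 = 12
|P_4P_5| = √((40)² + (9)²) = √1681 = 41
|P_5P_6| = √((0)² + (-8)²) = √64 = 8
|P_6P_1| = √((-24)² + (-7)²) = √625 = 25
Perimeter = 12 + 10 + 12 + 41 + 8 + 25 = 108.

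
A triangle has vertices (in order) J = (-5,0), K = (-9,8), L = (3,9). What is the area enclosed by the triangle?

50

Apply Gauss's area formula: 2A = Σ (x_i·y_{i+1} − x_{i+1}·y_i), indices taken mod 3.
Cross-terms: -40, -105, 45  ⇒  Σ = -100
Area = |Σ|/2 = 50.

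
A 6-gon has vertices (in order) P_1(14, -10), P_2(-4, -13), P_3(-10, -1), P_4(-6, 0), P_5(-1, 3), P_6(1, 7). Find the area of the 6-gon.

Apply Gauss's area formula: 2A = Σ (x_i·y_{i+1} − x_{i+1}·y_i), indices taken mod 6.
P_1→P_2: (14)(-13) − (-4)(-10) = -222
P_2→P_3: (-4)(-1) − (-10)(-13) = -126
P_3→P_4: (-10)(0) − (-6)(-1) = -6
P_4→P_5: (-6)(3) − (-1)(0) = -18
P_5→P_6: (-1)(7) − (1)(3) = -10
P_6→P_1: (1)(-10) − (14)(7) = -108
Σ = -490
Area = |Σ|/2 = 245.

245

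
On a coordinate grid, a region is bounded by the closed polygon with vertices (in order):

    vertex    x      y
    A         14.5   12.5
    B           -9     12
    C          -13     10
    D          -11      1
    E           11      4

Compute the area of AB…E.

Apply Gauss's area formula: 2A = Σ (x_i·y_{i+1} − x_{i+1}·y_i), indices taken mod 5.
A→B: (14.5)(12) − (-9)(12.5) = 286.5
B→C: (-9)(10) − (-13)(12) = 66
C→D: (-13)(1) − (-11)(10) = 97
D→E: (-11)(4) − (11)(1) = -55
E→A: (11)(12.5) − (14.5)(4) = 79.5
Σ = 474
Area = |Σ|/2 = 237.

237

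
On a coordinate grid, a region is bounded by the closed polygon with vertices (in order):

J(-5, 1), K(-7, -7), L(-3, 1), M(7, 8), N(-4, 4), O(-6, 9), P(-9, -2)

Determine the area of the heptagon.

Apply Gauss's area formula: 2A = Σ (x_i·y_{i+1} − x_{i+1}·y_i), indices taken mod 7.
Σ = (42) + (-28) + (-31) + (60) + (-12) + (93) + (-19) = 105
Area = |Σ|/2 = 52.5.

52.5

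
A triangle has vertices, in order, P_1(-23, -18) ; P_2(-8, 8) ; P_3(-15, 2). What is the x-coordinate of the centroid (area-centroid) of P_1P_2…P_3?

Apply the shoelace formula. First the cross-terms c_i = x_i·y_{i+1} − x_{i+1}·y_i:
  -328, 104, 316  ⇒  2A = 92, A = 46.
Then Σ (x_i + x_{i+1})·c_i = -4232, so x̄ = -4232 / (6·46) = -46/3.

-46/3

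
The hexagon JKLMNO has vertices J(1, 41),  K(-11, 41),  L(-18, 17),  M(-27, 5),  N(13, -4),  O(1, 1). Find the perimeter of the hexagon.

|JK| = √((-12)² + (0)²) = √144 = 12
|KL| = √((-7)² + (-24)²) = √625 = 25
|LM| = √((-9)² + (-12)²) = √225 = 15
|MN| = √((40)² + (-9)²) = √1681 = 41
|NO| = √((-12)² + (5)²) = √169 = 13
|OJ| = √((0)² + (40)²) = √1600 = 40
Perimeter = 12 + 25 + 15 + 41 + 13 + 40 = 146.

146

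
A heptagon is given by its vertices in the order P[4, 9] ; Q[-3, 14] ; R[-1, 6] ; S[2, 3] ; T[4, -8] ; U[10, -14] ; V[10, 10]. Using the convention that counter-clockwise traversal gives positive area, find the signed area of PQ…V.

Cross-terms: 83, -4, -15, -28, 24, 240, 50  ⇒  Σ = 350
Signed area = Σ/2 = 175 (positive ⇒ counter-clockwise traversal).

175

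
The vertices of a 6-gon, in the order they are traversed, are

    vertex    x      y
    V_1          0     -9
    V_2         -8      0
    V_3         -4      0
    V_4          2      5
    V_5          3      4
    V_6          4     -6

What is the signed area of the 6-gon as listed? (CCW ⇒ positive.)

V_1→V_2: (0)(0) − (-8)(-9) = -72
V_2→V_3: (-8)(0) − (-4)(0) = 0
V_3→V_4: (-4)(5) − (2)(0) = -20
V_4→V_5: (2)(4) − (3)(5) = -7
V_5→V_6: (3)(-6) − (4)(4) = -34
V_6→V_1: (4)(-9) − (0)(-6) = -36
Σ = -169
Signed area = Σ/2 = -84.5 (negative ⇒ clockwise traversal).

-84.5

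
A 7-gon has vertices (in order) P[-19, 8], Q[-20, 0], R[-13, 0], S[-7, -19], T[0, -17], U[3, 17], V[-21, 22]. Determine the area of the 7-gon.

625

Apply the surveyor's formula: 2A = Σ (x_i·y_{i+1} − x_{i+1}·y_i), indices taken mod 7.
Σ = (160) + (0) + (247) + (119) + (51) + (423) + (250) = 1250
Area = |Σ|/2 = 625.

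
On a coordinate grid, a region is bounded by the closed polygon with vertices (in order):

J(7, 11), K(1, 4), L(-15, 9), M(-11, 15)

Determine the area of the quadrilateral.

133

Σ = (17) + (69) + (-126) + (-226) = -266
Area = |Σ|/2 = 133.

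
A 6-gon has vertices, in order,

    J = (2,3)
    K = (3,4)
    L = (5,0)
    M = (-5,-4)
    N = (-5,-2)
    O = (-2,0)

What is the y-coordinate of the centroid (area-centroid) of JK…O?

-43/183

Apply the shoelace formula. First the cross-terms c_i = x_i·y_{i+1} − x_{i+1}·y_i:
  -1, -20, -20, -10, -4, -6  ⇒  2A = -61, A = -30.5.
Then Σ (y_i + y_{i+1})·c_i = 43, so ȳ = 43 / (6·(-30.5)) = -43/183.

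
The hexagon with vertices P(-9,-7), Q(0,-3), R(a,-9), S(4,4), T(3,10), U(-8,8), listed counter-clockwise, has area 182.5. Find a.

6

The doubled signed area Σ (x_i y_{i+1} − x_{i+1} y_i) is linear in a.
With a=0 it equals 323; the coefficient of a is 7 (from the two edges through R).
So 7·a + 323 = 2·182.5 = 365 ⇒ a = 6.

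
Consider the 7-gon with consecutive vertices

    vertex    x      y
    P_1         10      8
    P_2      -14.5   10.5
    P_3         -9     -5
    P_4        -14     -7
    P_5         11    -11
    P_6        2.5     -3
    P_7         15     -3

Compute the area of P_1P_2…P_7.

Σ = (221) + (167) + (-7) + (231) + (-5.5) + (37.5) + (150) = 794
Area = |Σ|/2 = 397.

397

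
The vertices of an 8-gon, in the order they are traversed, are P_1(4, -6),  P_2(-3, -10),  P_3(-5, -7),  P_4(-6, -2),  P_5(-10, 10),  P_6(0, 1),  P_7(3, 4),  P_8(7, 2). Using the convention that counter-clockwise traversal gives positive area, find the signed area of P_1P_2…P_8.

-142

Apply Gauss's area formula: 2A = Σ (x_i·y_{i+1} − x_{i+1}·y_i), indices taken mod 8.
Cross-terms: -58, -29, -32, -80, -10, -3, -22, -50  ⇒  Σ = -284
Signed area = Σ/2 = -142 (negative ⇒ clockwise traversal).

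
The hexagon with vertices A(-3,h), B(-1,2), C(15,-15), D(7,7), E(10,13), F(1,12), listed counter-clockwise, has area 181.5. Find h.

Write out the shoelace sum; only the two edges meeting at A involve h:
2·Area = [(1·h − (-3)·12) + ((-3)·2 − (-1)·h)] + 323
       = 2·h + 353 = 363
⇒ h = 5.

5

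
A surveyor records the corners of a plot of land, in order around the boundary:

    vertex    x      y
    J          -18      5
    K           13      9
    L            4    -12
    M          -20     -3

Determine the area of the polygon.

Apply the surveyor's formula: 2A = Σ (x_i·y_{i+1} − x_{i+1}·y_i), indices taken mod 4.
Σ = (-227) + (-192) + (-252) + (-154) = -825
Area = |Σ|/2 = 412.5.

412.5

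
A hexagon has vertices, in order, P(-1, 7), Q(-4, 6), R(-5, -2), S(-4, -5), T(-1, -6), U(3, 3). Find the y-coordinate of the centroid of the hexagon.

Apply Gauss's area formula. First the cross-terms c_i = x_i·y_{i+1} − x_{i+1}·y_i:
  22, 38, 17, 19, 15, 24  ⇒  2A = 135, A = 67.5.
Then Σ (y_i + y_{i+1})·c_i = 305, so ȳ = 305 / (6·67.5) = 61/81.

61/81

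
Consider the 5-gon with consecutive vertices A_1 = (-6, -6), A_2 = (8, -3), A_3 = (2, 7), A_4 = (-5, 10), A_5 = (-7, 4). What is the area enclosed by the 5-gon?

Apply Gauss's area formula: 2A = Σ (x_i·y_{i+1} − x_{i+1}·y_i), indices taken mod 5.
Σ = (66) + (62) + (55) + (50) + (66) = 299
Area = |Σ|/2 = 149.5.

149.5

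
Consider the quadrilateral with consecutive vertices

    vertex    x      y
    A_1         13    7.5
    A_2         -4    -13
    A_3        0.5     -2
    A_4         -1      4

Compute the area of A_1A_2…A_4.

Apply the shoelace formula: 2A = Σ (x_i·y_{i+1} − x_{i+1}·y_i), indices taken mod 4.
Cross-terms: -139, 14.5, 0, -59.5  ⇒  Σ = -184
Area = |Σ|/2 = 92.

92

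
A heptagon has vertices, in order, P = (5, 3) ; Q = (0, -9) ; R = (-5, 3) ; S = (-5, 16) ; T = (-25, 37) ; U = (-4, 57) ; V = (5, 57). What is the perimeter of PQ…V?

160

|PQ| = √((-5)² + (-12)²) = √169 = 13
|QR| = √((-5)² + (12)²) = √169 = 13
|RS| = √((0)² + (13)²) = √169 = 13
|ST| = √((-20)² + (21)²) = √841 = 29
|TU| = √((21)² + (20)²) = √841 = 29
|UV| = √((9)² + (0)²) = √81 = 9
|VP| = √((0)² + (-54)²) = √2916 = 54
Perimeter = 13 + 13 + 13 + 29 + 29 + 9 + 54 = 160.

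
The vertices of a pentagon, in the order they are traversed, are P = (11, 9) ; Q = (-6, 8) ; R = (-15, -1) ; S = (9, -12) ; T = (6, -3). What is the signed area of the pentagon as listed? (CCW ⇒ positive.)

294.5

Σ = (142) + (126) + (189) + (45) + (87) = 589
Signed area = Σ/2 = 294.5 (positive ⇒ counter-clockwise traversal).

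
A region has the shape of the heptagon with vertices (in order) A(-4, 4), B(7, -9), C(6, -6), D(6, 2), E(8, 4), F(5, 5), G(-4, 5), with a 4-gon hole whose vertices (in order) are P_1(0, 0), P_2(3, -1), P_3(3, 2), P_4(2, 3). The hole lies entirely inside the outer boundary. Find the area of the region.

Outer boundary:
Apply Gauss's area formula: 2A = Σ (x_i·y_{i+1} − x_{i+1}·y_i), indices taken mod 7.
Σ = (8) + (12) + (48) + (8) + (20) + (45) + (4) = 145
Area = |Σ|/2 = 72.5.
Hole:
Apply Gauss's area formula: 2A = Σ (x_i·y_{i+1} − x_{i+1}·y_i), indices taken mod 4.
Σ = (0) + (9) + (5) + (0) = 14
Area = |Σ|/2 = 7.
Net area = 72.5 − 7 = 65.5.

65.5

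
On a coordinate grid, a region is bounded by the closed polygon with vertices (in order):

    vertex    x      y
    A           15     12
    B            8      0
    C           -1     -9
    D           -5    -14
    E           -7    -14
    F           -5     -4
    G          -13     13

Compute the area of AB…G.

368.5

Σ = (-96) + (-72) + (-31) + (-28) + (-42) + (-117) + (-351) = -737
Area = |Σ|/2 = 368.5.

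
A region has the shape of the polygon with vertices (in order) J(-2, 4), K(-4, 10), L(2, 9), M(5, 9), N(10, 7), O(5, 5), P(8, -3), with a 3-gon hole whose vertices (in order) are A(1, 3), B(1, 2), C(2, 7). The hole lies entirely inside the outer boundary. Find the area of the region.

77.5

Outer boundary:
Apply the shoelace (surveyor's) formula: 2A = Σ (x_i·y_{i+1} − x_{i+1}·y_i), indices taken mod 7.
J→K: (-2)(10) − (-4)(4) = -4
K→L: (-4)(9) − (2)(10) = -56
L→M: (2)(9) − (5)(9) = -27
M→N: (5)(7) − (10)(9) = -55
N→O: (10)(5) − (5)(7) = 15
O→P: (5)(-3) − (8)(5) = -55
P→J: (8)(4) − (-2)(-3) = 26
Σ = -156
Area = |Σ|/2 = 78.
Hole:
Apply Gauss's area formula: 2A = Σ (x_i·y_{i+1} − x_{i+1}·y_i), indices taken mod 3.
Σ = (-1) + (3) + (-1) = 1
Area = |Σ|/2 = 0.5.
Net area = 78 − 0.5 = 77.5.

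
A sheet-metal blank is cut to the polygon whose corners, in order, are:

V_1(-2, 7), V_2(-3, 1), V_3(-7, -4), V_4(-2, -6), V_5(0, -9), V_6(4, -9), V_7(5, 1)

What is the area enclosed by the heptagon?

Σ = (19) + (19) + (34) + (18) + (36) + (49) + (37) = 212
Area = |Σ|/2 = 106.

106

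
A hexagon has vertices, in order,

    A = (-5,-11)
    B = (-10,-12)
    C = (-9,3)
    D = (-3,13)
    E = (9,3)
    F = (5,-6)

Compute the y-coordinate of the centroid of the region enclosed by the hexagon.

-25/144

Apply Gauss's area formula. First the cross-terms c_i = x_i·y_{i+1} − x_{i+1}·y_i:
  -50, -138, -108, -126, -69, -85  ⇒  2A = -576, A = -288.
Then Σ (y_i + y_{i+1})·c_i = 300, so ȳ = 300 / (6·(-288)) = -25/144.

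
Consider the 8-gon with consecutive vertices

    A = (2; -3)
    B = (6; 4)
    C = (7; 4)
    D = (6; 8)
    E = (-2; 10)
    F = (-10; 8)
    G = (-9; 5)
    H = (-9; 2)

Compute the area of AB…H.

143

Apply the surveyor's formula: 2A = Σ (x_i·y_{i+1} − x_{i+1}·y_i), indices taken mod 8.
Σ = (26) + (-4) + (32) + (76) + (84) + (22) + (27) + (23) = 286
Area = |Σ|/2 = 143.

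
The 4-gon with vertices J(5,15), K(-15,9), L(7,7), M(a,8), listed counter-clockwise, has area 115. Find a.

14

Write out the shoelace sum; only the two edges meeting at M involve a:
2·Area = [(7·8 − a·7) + (a·15 − 5·8)] + 102
       = 8·a + 118 = 230
⇒ a = 14.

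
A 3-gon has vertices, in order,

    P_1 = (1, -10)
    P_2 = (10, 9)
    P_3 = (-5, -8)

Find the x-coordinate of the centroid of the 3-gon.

Apply Gauss's area formula. First the cross-terms c_i = x_i·y_{i+1} − x_{i+1}·y_i:
  109, -35, 58  ⇒  2A = 132, A = 66.
Then Σ (x_i + x_{i+1})·c_i = 792, so x̄ = 792 / (6·66) = 2.

2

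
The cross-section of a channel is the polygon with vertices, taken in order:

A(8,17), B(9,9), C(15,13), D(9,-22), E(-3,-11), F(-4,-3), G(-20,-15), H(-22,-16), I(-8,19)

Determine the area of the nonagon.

795

Apply the shoelace formula: 2A = Σ (x_i·y_{i+1} − x_{i+1}·y_i), indices taken mod 9.
Σ = (-81) + (-18) + (-447) + (-165) + (-35) + (0) + (-10) + (-546) + (-288) = -1590
Area = |Σ|/2 = 795.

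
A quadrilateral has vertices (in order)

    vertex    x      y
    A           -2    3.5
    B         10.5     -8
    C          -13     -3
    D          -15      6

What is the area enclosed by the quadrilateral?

159.875

Apply the shoelace (surveyor's) formula: 2A = Σ (x_i·y_{i+1} − x_{i+1}·y_i), indices taken mod 4.
Σ = (-20.75) + (-135.5) + (-123) + (-40.5) = -319.75
Area = |Σ|/2 = 159.875.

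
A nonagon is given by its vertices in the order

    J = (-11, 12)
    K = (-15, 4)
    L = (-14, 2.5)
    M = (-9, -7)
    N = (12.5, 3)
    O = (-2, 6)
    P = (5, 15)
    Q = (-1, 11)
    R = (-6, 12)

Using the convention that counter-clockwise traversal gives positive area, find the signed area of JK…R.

270.25

Σ = (136) + (18.5) + (120.5) + (60.5) + (81) + (-60) + (70) + (54) + (60) = 540.5
Signed area = Σ/2 = 270.25 (positive ⇒ counter-clockwise traversal).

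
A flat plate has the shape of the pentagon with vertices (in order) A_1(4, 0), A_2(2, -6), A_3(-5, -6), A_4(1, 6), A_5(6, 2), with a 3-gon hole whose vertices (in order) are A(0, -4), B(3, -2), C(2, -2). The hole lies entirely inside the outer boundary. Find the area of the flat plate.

65

Outer boundary:
Apply the shoelace (surveyor's) formula: 2A = Σ (x_i·y_{i+1} − x_{i+1}·y_i), indices taken mod 5.
Σ = (-24) + (-42) + (-24) + (-34) + (-8) = -132
Area = |Σ|/2 = 66.
Hole:
Σ = (12) + (-2) + (-8) = 2
Area = |Σ|/2 = 1.
Net area = 66 − 1 = 65.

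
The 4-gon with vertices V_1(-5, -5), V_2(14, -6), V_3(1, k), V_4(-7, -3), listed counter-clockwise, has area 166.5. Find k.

Write out the shoelace sum; only the two edges meeting at V_3 involve k:
2·Area = [(14·k − 1·(-6)) + (1·(-3) − (-7)·k)] + 120
       = 21·k + 123 = 333
⇒ k = 10.

10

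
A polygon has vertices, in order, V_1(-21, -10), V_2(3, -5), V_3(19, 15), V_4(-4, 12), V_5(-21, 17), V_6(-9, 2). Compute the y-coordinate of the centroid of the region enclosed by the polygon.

Apply Gauss's area formula. First the cross-terms c_i = x_i·y_{i+1} − x_{i+1}·y_i:
  135, 140, 288, 184, 111, 132  ⇒  2A = 990, A = 495.
Then Σ (y_i + y_{i+1})·c_i = 13540, so ȳ = 13540 / (6·495) = 1354/297.

1354/297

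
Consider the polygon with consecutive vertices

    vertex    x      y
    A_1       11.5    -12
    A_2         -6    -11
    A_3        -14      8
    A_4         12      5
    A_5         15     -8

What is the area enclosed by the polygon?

Apply the shoelace (surveyor's) formula: 2A = Σ (x_i·y_{i+1} − x_{i+1}·y_i), indices taken mod 5.
Σ = (-198.5) + (-202) + (-166) + (-171) + (-88) = -825.5
Area = |Σ|/2 = 412.75.

412.75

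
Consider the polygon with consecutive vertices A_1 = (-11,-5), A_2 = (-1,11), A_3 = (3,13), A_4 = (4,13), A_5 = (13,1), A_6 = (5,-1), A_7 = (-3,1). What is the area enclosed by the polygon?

170

Apply the surveyor's formula: 2A = Σ (x_i·y_{i+1} − x_{i+1}·y_i), indices taken mod 7.
Cross-terms: -126, -46, -13, -165, -18, 2, 26  ⇒  Σ = -340
Area = |Σ|/2 = 170.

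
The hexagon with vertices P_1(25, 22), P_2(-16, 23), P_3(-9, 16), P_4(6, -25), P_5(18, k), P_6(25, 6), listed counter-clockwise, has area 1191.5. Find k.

Write out the shoelace sum; only the two edges meeting at P_5 involve k:
2·Area = [(6·k − 18·(-25)) + (18·6 − 25·k)] + 1407
       = -19·k + 1965 = 2383
⇒ k = -22.

-22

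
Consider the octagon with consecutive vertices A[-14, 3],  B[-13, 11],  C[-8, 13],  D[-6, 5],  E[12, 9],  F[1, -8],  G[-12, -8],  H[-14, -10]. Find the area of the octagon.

Apply the shoelace (surveyor's) formula: 2A = Σ (x_i·y_{i+1} − x_{i+1}·y_i), indices taken mod 8.
A→B: (-14)(11) − (-13)(3) = -115
B→C: (-13)(13) − (-8)(11) = -81
C→D: (-8)(5) − (-6)(13) = 38
D→E: (-6)(9) − (12)(5) = -114
E→F: (12)(-8) − (1)(9) = -105
F→G: (1)(-8) − (-12)(-8) = -104
G→H: (-12)(-10) − (-14)(-8) = 8
H→A: (-14)(3) − (-14)(-10) = -182
Σ = -655
Area = |Σ|/2 = 327.5.

327.5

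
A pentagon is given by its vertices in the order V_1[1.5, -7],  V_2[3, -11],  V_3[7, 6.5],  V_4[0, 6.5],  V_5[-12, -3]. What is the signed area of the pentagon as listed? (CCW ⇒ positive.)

156.5

Apply the surveyor's formula: 2A = Σ (x_i·y_{i+1} − x_{i+1}·y_i), indices taken mod 5.
Σ = (4.5) + (96.5) + (45.5) + (78) + (88.5) = 313
Signed area = Σ/2 = 156.5 (positive ⇒ counter-clockwise traversal).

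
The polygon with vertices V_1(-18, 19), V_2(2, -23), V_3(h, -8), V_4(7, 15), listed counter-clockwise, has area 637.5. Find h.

Write out the shoelace sum; only the two edges meeting at V_3 involve h:
2·Area = [(2·(-8) − h·(-23)) + (h·15 − 7·(-8))] + 779
       = 38·h + 819 = 1275
⇒ h = 12.

12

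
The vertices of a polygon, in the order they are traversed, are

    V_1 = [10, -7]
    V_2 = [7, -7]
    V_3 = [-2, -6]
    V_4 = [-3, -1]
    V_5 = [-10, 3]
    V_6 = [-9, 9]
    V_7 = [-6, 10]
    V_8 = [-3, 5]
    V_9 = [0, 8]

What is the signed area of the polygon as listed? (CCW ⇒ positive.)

Apply the shoelace (surveyor's) formula: 2A = Σ (x_i·y_{i+1} − x_{i+1}·y_i), indices taken mod 9.
V_1→V_2: (10)(-7) − (7)(-7) = -21
V_2→V_3: (7)(-6) − (-2)(-7) = -56
V_3→V_4: (-2)(-1) − (-3)(-6) = -16
V_4→V_5: (-3)(3) − (-10)(-1) = -19
V_5→V_6: (-10)(9) − (-9)(3) = -63
V_6→V_7: (-9)(10) − (-6)(9) = -36
V_7→V_8: (-6)(5) − (-3)(10) = 0
V_8→V_9: (-3)(8) − (0)(5) = -24
V_9→V_1: (0)(-7) − (10)(8) = -80
Σ = -315
Signed area = Σ/2 = -157.5 (negative ⇒ clockwise traversal).

-157.5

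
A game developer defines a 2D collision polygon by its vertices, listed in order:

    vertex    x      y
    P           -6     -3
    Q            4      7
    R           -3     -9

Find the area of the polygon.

45

Apply the surveyor's formula: 2A = Σ (x_i·y_{i+1} − x_{i+1}·y_i), indices taken mod 3.
Σ = (-30) + (-15) + (-45) = -90
Area = |Σ|/2 = 45.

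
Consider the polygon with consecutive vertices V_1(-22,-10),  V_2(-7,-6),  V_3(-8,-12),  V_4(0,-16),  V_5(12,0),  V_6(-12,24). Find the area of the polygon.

677

Σ = (62) + (36) + (128) + (192) + (288) + (648) = 1354
Area = |Σ|/2 = 677.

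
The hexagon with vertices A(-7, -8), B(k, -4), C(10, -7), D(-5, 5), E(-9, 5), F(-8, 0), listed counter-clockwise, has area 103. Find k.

-1

The doubled signed area Σ (x_i y_{i+1} − x_{i+1} y_i) is linear in k.
With k=0 it equals 207; the coefficient of k is 1 (from the two edges through B).
So 1·k + 207 = 2·103 = 206 ⇒ k = -1.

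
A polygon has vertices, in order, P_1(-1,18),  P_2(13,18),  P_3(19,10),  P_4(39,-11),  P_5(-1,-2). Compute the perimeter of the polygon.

|P_1P_2| = √((14)² + (0)²) = √196 = 14
|P_2P_3| = √((6)² + (-8)²) = √100 = 10
|P_3P_4| = √((20)² + (-21)²) = √841 = 29
|P_4P_5| = √((-40)² + (9)²) = √1681 = 41
|P_5P_1| = √((0)² + (20)²) = √400 = 20
Perimeter = 14 + 10 + 29 + 41 + 20 = 114.

114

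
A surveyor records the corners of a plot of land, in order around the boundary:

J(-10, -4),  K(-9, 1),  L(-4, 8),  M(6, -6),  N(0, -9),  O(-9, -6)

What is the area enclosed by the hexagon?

Σ = (-46) + (-68) + (-24) + (-54) + (-81) + (-24) = -297
Area = |Σ|/2 = 148.5.

148.5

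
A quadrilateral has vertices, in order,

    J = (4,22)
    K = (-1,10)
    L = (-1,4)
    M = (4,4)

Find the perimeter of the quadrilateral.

42

|JK| = √((-5)² + (-12)²) = √169 = 13
|KL| = √((0)² + (-6)²) = √36 = 6
|LM| = √((5)² + (0)²) = √25 = 5
|MJ| = √((0)² + (18)²) = √324 = 18
Perimeter = 13 + 6 + 5 + 18 = 42.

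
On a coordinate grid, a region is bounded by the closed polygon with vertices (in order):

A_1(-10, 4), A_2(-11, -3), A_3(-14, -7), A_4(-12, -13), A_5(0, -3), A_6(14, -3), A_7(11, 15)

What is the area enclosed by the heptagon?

A_1→A_2: (-10)(-3) − (-11)(4) = 74
A_2→A_3: (-11)(-7) − (-14)(-3) = 35
A_3→A_4: (-14)(-13) − (-12)(-7) = 98
A_4→A_5: (-12)(-3) − (0)(-13) = 36
A_5→A_6: (0)(-3) − (14)(-3) = 42
A_6→A_7: (14)(15) − (11)(-3) = 243
A_7→A_1: (11)(4) − (-10)(15) = 194
Σ = 722
Area = |Σ|/2 = 361.

361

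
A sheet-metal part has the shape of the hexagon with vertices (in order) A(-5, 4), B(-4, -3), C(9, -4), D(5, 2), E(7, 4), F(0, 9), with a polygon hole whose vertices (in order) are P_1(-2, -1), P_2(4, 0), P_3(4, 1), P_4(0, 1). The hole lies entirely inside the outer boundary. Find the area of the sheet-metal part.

106

Outer boundary:
A→B: (-5)(-3) − (-4)(4) = 31
B→C: (-4)(-4) − (9)(-3) = 43
C→D: (9)(2) − (5)(-4) = 38
D→E: (5)(4) − (7)(2) = 6
E→F: (7)(9) − (0)(4) = 63
F→A: (0)(4) − (-5)(9) = 45
Σ = 226
Area = |Σ|/2 = 113.
Hole:
Apply the shoelace (surveyor's) formula: 2A = Σ (x_i·y_{i+1} − x_{i+1}·y_i), indices taken mod 4.
Σ = (4) + (4) + (4) + (2) = 14
Area = |Σ|/2 = 7.
Net area = 113 − 7 = 106.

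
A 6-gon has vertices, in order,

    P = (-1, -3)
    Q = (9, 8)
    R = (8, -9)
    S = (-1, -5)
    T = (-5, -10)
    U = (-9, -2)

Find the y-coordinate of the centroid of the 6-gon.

Apply Gauss's area formula. First the cross-terms c_i = x_i·y_{i+1} − x_{i+1}·y_i:
  19, -145, -49, -15, -80, 25  ⇒  2A = -245, A = -122.5.
Then Σ (y_i + y_{i+1})·c_i = 1986, so ȳ = 1986 / (6·(-122.5)) = -662/245.

-662/245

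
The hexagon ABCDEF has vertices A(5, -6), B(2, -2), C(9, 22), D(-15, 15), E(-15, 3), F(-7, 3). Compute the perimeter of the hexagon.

|AB| = √((-3)² + (4)²) = √25 = 5
|BC| = √((7)² + (24)²) = √625 = 25
|CD| = √((-24)² + (-7)²) = √625 = 25
|DE| = √((0)² + (-12)²) = √144 = 12
|EF| = √((8)² + (0)²) = √64 = 8
|FA| = √((12)² + (-9)²) = √225 = 15
Perimeter = 5 + 25 + 25 + 12 + 8 + 15 = 90.

90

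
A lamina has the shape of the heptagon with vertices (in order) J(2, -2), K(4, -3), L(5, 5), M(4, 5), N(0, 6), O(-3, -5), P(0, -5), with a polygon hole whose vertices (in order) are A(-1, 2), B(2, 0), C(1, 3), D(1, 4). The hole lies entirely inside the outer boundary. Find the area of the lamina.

Outer boundary:
Apply the surveyor's formula: 2A = Σ (x_i·y_{i+1} − x_{i+1}·y_i), indices taken mod 7.
Σ = (2) + (35) + (5) + (24) + (18) + (15) + (10) = 109
Area = |Σ|/2 = 54.5.
Hole:
Apply the surveyor's formula: 2A = Σ (x_i·y_{i+1} − x_{i+1}·y_i), indices taken mod 4.
A→B: (-1)(0) − (2)(2) = -4
B→C: (2)(3) − (1)(0) = 6
C→D: (1)(4) − (1)(3) = 1
D→A: (1)(2) − (-1)(4) = 6
Σ = 9
Area = |Σ|/2 = 4.5.
Net area = 54.5 − 4.5 = 50.

50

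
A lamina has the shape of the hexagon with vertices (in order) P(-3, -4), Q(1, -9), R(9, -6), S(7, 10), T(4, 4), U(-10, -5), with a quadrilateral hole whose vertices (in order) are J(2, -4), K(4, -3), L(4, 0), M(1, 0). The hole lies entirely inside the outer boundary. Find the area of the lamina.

126.5

Outer boundary:
Apply the shoelace (surveyor's) formula: 2A = Σ (x_i·y_{i+1} − x_{i+1}·y_i), indices taken mod 6.
Cross-terms: 31, 75, 132, -12, 20, 25  ⇒  Σ = 271
Area = |Σ|/2 = 135.5.
Hole:
Apply Gauss's area formula: 2A = Σ (x_i·y_{i+1} − x_{i+1}·y_i), indices taken mod 4.
J→K: (2)(-3) − (4)(-4) = 10
K→L: (4)(0) − (4)(-3) = 12
L→M: (4)(0) − (1)(0) = 0
M→J: (1)(-4) − (2)(0) = -4
Σ = 18
Area = |Σ|/2 = 9.
Net area = 135.5 − 9 = 126.5.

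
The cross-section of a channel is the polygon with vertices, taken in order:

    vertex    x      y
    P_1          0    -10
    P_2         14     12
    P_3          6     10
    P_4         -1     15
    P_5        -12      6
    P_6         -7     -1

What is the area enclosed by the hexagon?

Apply the shoelace (surveyor's) formula: 2A = Σ (x_i·y_{i+1} − x_{i+1}·y_i), indices taken mod 6.
Σ = (140) + (68) + (100) + (174) + (54) + (70) = 606
Area = |Σ|/2 = 303.

303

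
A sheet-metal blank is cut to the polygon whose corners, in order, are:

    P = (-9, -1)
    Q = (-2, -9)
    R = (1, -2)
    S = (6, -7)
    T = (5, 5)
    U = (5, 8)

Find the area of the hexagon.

122

Apply the surveyor's formula: 2A = Σ (x_i·y_{i+1} − x_{i+1}·y_i), indices taken mod 6.
Cross-terms: 79, 13, 5, 65, 15, 67  ⇒  Σ = 244
Area = |Σ|/2 = 122.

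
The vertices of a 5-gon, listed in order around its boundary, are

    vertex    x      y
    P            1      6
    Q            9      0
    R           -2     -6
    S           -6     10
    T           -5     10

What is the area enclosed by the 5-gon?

Apply the shoelace formula: 2A = Σ (x_i·y_{i+1} − x_{i+1}·y_i), indices taken mod 5.
Σ = (-54) + (-54) + (-56) + (-10) + (-40) = -214
Area = |Σ|/2 = 107.

107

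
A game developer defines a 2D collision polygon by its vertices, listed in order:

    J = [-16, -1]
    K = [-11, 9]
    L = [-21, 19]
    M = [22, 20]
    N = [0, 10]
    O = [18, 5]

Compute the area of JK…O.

Apply Gauss's area formula: 2A = Σ (x_i·y_{i+1} − x_{i+1}·y_i), indices taken mod 6.
Cross-terms: -155, -20, -838, 220, -180, 62  ⇒  Σ = -911
Area = |Σ|/2 = 455.5.

455.5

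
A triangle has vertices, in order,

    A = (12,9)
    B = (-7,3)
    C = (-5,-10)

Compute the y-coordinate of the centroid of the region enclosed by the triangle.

Apply the surveyor's formula. First the cross-terms c_i = x_i·y_{i+1} − x_{i+1}·y_i:
  99, 85, 75  ⇒  2A = 259, A = 129.5.
Then Σ (y_i + y_{i+1})·c_i = 518, so ȳ = 518 / (6·129.5) = 2/3.

2/3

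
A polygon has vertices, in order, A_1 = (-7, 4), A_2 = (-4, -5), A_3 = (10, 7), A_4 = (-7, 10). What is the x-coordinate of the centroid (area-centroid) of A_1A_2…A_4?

Apply the shoelace (surveyor's) formula. First the cross-terms c_i = x_i·y_{i+1} − x_{i+1}·y_i:
  51, 22, 149, 42  ⇒  2A = 264, A = 132.
Then Σ (x_i + x_{i+1})·c_i = -570, so x̄ = -570 / (6·132) = -95/132.

-95/132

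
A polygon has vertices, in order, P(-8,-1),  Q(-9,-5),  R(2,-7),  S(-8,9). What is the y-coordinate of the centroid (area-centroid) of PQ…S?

-83/73

Apply Gauss's area formula. First the cross-terms c_i = x_i·y_{i+1} − x_{i+1}·y_i:
  31, 73, -38, 80  ⇒  2A = 146, A = 73.
Then Σ (y_i + y_{i+1})·c_i = -498, so ȳ = -498 / (6·73) = -83/73.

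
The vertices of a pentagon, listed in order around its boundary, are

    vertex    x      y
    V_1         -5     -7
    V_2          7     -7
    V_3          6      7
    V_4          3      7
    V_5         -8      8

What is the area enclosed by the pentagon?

Apply the surveyor's formula: 2A = Σ (x_i·y_{i+1} − x_{i+1}·y_i), indices taken mod 5.
Σ = (84) + (91) + (21) + (80) + (96) = 372
Area = |Σ|/2 = 186.

186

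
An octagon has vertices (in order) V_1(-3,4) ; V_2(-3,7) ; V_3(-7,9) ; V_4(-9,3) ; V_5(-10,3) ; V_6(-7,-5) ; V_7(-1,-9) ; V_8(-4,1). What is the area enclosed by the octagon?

77.5

Σ = (-9) + (22) + (60) + (3) + (71) + (58) + (-37) + (-13) = 155
Area = |Σ|/2 = 77.5.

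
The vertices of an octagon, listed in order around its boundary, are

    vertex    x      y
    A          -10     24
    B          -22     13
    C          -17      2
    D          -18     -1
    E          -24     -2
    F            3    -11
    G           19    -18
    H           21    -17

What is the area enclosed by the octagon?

Σ = (398) + (177) + (53) + (12) + (270) + (155) + (55) + (334) = 1454
Area = |Σ|/2 = 727.

727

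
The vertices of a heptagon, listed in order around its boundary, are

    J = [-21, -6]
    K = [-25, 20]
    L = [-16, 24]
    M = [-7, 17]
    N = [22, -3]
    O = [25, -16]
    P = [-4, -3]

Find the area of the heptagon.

Σ = (-570) + (-280) + (-104) + (-353) + (-277) + (-139) + (-39) = -1762
Area = |Σ|/2 = 881.

881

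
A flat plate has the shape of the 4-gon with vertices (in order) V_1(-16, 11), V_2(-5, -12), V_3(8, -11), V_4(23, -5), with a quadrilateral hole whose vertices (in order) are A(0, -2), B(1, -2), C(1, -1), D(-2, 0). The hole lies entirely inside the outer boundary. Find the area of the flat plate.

Outer boundary:
Apply the shoelace formula: 2A = Σ (x_i·y_{i+1} − x_{i+1}·y_i), indices taken mod 4.
Σ = (247) + (151) + (213) + (173) = 784
Area = |Σ|/2 = 392.
Hole:
A→B: (0)(-2) − (1)(-2) = 2
B→C: (1)(-1) − (1)(-2) = 1
C→D: (1)(0) − (-2)(-1) = -2
D→A: (-2)(-2) − (0)(0) = 4
Σ = 5
Area = |Σ|/2 = 2.5.
Net area = 392 − 2.5 = 389.5.

389.5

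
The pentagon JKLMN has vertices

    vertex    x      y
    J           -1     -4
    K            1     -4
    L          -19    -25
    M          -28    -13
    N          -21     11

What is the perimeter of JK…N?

96

|JK| = √((2)² + (0)²) = √4 = 2
|KL| = √((-20)² + (-21)²) = √841 = 29
|LM| = √((-9)² + (12)²) = √225 = 15
|MN| = √((7)² + (24)²) = √625 = 25
|NJ| = √((20)² + (-15)²) = √625 = 25
Perimeter = 2 + 29 + 15 + 25 + 25 = 96.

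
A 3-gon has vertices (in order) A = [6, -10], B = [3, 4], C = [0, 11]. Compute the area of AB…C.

10.5

Apply Gauss's area formula: 2A = Σ (x_i·y_{i+1} − x_{i+1}·y_i), indices taken mod 3.
Cross-terms: 54, 33, -66  ⇒  Σ = 21
Area = |Σ|/2 = 10.5.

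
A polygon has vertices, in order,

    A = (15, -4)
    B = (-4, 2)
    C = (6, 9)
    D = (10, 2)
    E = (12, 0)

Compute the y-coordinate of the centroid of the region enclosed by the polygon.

Apply the shoelace (surveyor's) formula. First the cross-terms c_i = x_i·y_{i+1} − x_{i+1}·y_i:
  14, -48, -78, -24, -48  ⇒  2A = -184, A = -92.
Then Σ (y_i + y_{i+1})·c_i = -1270, so ȳ = -1270 / (6·(-92)) = 635/276.

635/276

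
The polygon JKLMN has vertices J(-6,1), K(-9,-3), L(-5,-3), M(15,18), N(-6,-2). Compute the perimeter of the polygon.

70

|JK| = √((-3)² + (-4)²) = √25 = 5
|KL| = √((4)² + (0)²) = √16 = 4
|LM| = √((20)² + (21)²) = √841 = 29
|MN| = √((-21)² + (-20)²) = √841 = 29
|NJ| = √((0)² + (3)²) = √9 = 3
Perimeter = 5 + 4 + 29 + 29 + 3 = 70.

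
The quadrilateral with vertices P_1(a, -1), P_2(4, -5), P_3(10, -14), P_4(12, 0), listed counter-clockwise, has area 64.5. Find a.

The doubled signed area Σ (x_i y_{i+1} − x_{i+1} y_i) is linear in a.
With a=0 it equals 154; the coefficient of a is -5 (from the two edges through P_1).
So -5·a + 154 = 2·64.5 = 129 ⇒ a = 5.

5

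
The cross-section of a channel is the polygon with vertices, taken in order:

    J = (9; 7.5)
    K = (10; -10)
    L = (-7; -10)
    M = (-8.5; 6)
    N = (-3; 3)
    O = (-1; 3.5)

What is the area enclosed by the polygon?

258

Apply the shoelace formula: 2A = Σ (x_i·y_{i+1} − x_{i+1}·y_i), indices taken mod 6.
Σ = (-165) + (-170) + (-127) + (-7.5) + (-7.5) + (-39) = -516
Area = |Σ|/2 = 258.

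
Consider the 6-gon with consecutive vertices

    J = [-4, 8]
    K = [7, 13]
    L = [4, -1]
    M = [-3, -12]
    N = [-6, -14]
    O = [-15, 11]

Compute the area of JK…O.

300

Apply the surveyor's formula: 2A = Σ (x_i·y_{i+1} − x_{i+1}·y_i), indices taken mod 6.
Σ = (-108) + (-59) + (-51) + (-30) + (-276) + (-76) = -600
Area = |Σ|/2 = 300.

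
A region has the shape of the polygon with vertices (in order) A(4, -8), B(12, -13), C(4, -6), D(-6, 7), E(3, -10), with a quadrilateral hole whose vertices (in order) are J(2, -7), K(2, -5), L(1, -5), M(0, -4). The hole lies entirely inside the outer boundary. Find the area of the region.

34

Outer boundary:
Apply Gauss's area formula: 2A = Σ (x_i·y_{i+1} − x_{i+1}·y_i), indices taken mod 5.
Σ = (44) + (-20) + (-8) + (39) + (16) = 71
Area = |Σ|/2 = 35.5.
Hole:
Apply the shoelace formula: 2A = Σ (x_i·y_{i+1} − x_{i+1}·y_i), indices taken mod 4.
Cross-terms: 4, -5, -4, 8  ⇒  Σ = 3
Area = |Σ|/2 = 1.5.
Net area = 35.5 − 1.5 = 34.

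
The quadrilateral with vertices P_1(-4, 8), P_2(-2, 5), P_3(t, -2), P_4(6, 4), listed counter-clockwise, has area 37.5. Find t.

The doubled signed area Σ (x_i y_{i+1} − x_{i+1} y_i) is linear in t.
With t=0 it equals 76; the coefficient of t is -1 (from the two edges through P_3).
So -1·t + 76 = 2·37.5 = 75 ⇒ t = 1.

1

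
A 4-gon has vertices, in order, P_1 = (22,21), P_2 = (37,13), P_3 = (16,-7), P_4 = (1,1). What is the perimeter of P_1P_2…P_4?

|P_1P_2| = √((15)² + (-8)²) = √289 = 17
|P_2P_3| = √((-21)² + (-20)²) = √841 = 29
|P_3P_4| = √((-15)² + (8)²) = √289 = 17
|P_4P_1| = √((21)² + (20)²) = √841 = 29
Perimeter = 17 + 29 + 17 + 29 = 92.

92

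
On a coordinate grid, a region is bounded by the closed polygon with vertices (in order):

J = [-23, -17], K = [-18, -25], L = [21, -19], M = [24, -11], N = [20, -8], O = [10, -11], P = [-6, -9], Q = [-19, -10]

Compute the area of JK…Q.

537.5

J→K: (-23)(-25) − (-18)(-17) = 269
K→L: (-18)(-19) − (21)(-25) = 867
L→M: (21)(-11) − (24)(-19) = 225
M→N: (24)(-8) − (20)(-11) = 28
N→O: (20)(-11) − (10)(-8) = -140
O→P: (10)(-9) − (-6)(-11) = -156
P→Q: (-6)(-10) − (-19)(-9) = -111
Q→J: (-19)(-17) − (-23)(-10) = 93
Σ = 1075
Area = |Σ|/2 = 537.5.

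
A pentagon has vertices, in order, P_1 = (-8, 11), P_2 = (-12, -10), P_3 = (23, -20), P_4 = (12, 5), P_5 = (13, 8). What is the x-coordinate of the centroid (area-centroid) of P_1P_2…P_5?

Apply the shoelace formula. First the cross-terms c_i = x_i·y_{i+1} − x_{i+1}·y_i:
  212, 470, 355, 31, 207  ⇒  2A = 1275, A = 637.5.
Then Σ (x_i + x_{i+1})·c_i = 15165, so x̄ = 15165 / (6·637.5) = 337/85.

337/85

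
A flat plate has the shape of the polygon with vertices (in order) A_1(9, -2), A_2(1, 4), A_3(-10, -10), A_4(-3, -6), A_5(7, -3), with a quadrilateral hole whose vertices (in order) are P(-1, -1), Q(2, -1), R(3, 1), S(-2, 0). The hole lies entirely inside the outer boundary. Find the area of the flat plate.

Outer boundary:
Σ = (38) + (30) + (30) + (51) + (13) = 162
Area = |Σ|/2 = 81.
Hole:
Apply Gauss's area formula: 2A = Σ (x_i·y_{i+1} − x_{i+1}·y_i), indices taken mod 4.
Cross-terms: 3, 5, 2, 2  ⇒  Σ = 12
Area = |Σ|/2 = 6.
Net area = 81 − 6 = 75.

75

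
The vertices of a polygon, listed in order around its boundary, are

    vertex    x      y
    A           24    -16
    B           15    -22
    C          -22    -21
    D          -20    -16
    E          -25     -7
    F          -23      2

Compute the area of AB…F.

653

Apply Gauss's area formula: 2A = Σ (x_i·y_{i+1} − x_{i+1}·y_i), indices taken mod 6.
Σ = (-288) + (-799) + (-68) + (-260) + (-211) + (320) = -1306
Area = |Σ|/2 = 653.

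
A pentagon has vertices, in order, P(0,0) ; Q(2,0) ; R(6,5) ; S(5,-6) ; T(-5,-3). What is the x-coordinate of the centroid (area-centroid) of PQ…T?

Apply the shoelace formula. First the cross-terms c_i = x_i·y_{i+1} − x_{i+1}·y_i:
  0, 10, -61, -45, 0  ⇒  2A = -96, A = -48.
Then Σ (x_i + x_{i+1})·c_i = -591, so x̄ = -591 / (6·(-48)) = 197/96.

197/96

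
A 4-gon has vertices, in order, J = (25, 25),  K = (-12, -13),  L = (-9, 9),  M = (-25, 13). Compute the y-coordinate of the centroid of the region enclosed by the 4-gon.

91/9

Apply the shoelace (surveyor's) formula. First the cross-terms c_i = x_i·y_{i+1} − x_{i+1}·y_i:
  -25, -225, 108, -950  ⇒  2A = -1092, A = -546.
Then Σ (y_i + y_{i+1})·c_i = -33124, so ȳ = -33124 / (6·(-546)) = 91/9.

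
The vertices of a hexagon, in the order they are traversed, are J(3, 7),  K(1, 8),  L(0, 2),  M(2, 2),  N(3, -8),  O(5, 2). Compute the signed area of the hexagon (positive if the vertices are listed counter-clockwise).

34

Apply the shoelace formula: 2A = Σ (x_i·y_{i+1} − x_{i+1}·y_i), indices taken mod 6.
J→K: (3)(8) − (1)(7) = 17
K→L: (1)(2) − (0)(8) = 2
L→M: (0)(2) − (2)(2) = -4
M→N: (2)(-8) − (3)(2) = -22
N→O: (3)(2) − (5)(-8) = 46
O→J: (5)(7) − (3)(2) = 29
Σ = 68
Signed area = Σ/2 = 34 (positive ⇒ counter-clockwise traversal).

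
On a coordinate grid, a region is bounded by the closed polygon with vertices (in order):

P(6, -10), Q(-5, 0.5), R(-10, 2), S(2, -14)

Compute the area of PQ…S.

74

P→Q: (6)(0.5) − (-5)(-10) = -47
Q→R: (-5)(2) − (-10)(0.5) = -5
R→S: (-10)(-14) − (2)(2) = 136
S→P: (2)(-10) − (6)(-14) = 64
Σ = 148
Area = |Σ|/2 = 74.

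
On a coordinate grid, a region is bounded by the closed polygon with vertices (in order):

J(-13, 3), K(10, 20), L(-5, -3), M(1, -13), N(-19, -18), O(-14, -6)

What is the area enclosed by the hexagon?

337.5

Apply the shoelace formula: 2A = Σ (x_i·y_{i+1} − x_{i+1}·y_i), indices taken mod 6.
Σ = (-290) + (70) + (68) + (-265) + (-138) + (-120) = -675
Area = |Σ|/2 = 337.5.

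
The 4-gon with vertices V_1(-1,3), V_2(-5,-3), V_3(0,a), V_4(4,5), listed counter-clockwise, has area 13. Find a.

The doubled signed area Σ (x_i y_{i+1} − x_{i+1} y_i) is linear in a.
With a=0 it equals 35; the coefficient of a is -9 (from the two edges through V_3).
So -9·a + 35 = 2·13 = 26 ⇒ a = 1.

1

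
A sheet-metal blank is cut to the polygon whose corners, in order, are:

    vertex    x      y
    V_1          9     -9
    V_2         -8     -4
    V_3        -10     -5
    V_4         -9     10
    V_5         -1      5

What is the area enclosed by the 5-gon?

162

Apply the surveyor's formula: 2A = Σ (x_i·y_{i+1} − x_{i+1}·y_i), indices taken mod 5.
Σ = (-108) + (0) + (-145) + (-35) + (-36) = -324
Area = |Σ|/2 = 162.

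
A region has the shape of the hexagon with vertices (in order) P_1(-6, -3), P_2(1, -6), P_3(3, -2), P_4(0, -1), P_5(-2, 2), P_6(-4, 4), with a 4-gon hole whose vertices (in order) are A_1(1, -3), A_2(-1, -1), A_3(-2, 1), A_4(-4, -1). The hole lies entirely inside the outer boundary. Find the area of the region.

Outer boundary:
Apply the surveyor's formula: 2A = Σ (x_i·y_{i+1} − x_{i+1}·y_i), indices taken mod 6.
Σ = (39) + (16) + (-3) + (-2) + (0) + (36) = 86
Area = |Σ|/2 = 43.
Hole:
Apply the shoelace formula: 2A = Σ (x_i·y_{i+1} − x_{i+1}·y_i), indices taken mod 4.
Cross-terms: -4, -3, 6, 13  ⇒  Σ = 12
Area = |Σ|/2 = 6.
Net area = 43 − 6 = 37.

37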